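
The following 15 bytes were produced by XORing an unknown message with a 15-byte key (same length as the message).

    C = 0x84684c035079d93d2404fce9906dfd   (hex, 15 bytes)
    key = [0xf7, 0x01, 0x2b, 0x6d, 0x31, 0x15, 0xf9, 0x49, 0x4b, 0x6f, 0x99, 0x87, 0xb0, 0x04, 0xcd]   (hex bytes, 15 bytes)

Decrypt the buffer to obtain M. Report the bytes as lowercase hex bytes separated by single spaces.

XOR is its own inverse, so applying the key byte-wise gives the result directly.
84 xor f7 = 73
68 xor 01 = 69
4c xor 2b = 67
03 xor 6d = 6e
50 xor 31 = 61
79 xor 15 = 6c
d9 xor f9 = 20
3d xor 49 = 74
24 xor 4b = 6f
04 xor 6f = 6b
fc xor 99 = 65
e9 xor 87 = 6e
90 xor b0 = 20
6d xor 04 = 69
fd xor cd = 30

73 69 67 6e 61 6c 20 74 6f 6b 65 6e 20 69 30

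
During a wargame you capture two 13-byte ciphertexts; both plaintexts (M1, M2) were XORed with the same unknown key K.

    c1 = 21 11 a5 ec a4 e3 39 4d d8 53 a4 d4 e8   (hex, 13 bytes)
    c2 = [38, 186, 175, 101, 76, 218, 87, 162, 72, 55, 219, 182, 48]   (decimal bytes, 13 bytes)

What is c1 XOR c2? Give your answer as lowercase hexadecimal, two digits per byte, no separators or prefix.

c1 ⊕ c2 = (M1 ⊕ K) ⊕ (M2 ⊕ K) = M1 ⊕ M2 — the shared key cancels under XOR.
 33 ^  38 =   7
 17 ^ 186 = 171
165 ^ 175 =  10
236 ^ 101 = 137
164 ^  76 = 232
227 ^ 218 =  57
 57 ^  87 = 110
 77 ^ 162 = 239
216 ^  72 = 144
 83 ^  55 = 100
164 ^ 219 = 127
212 ^ 182 =  98
232 ^  48 = 216

07ab0a89e8396eef90647f62d8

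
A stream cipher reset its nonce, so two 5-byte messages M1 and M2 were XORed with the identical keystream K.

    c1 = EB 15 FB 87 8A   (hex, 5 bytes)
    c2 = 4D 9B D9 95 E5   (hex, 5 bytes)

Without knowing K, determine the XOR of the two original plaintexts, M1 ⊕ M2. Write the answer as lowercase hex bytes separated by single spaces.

c1 ⊕ c2 = (M1 ⊕ K) ⊕ (M2 ⊕ K) = M1 ⊕ M2 — the shared key cancels under XOR.
eb ^ 4d = a6
15 ^ 9b = 8e
fb ^ d9 = 22
87 ^ 95 = 12
8a ^ e5 = 6f

a6 8e 22 12 6f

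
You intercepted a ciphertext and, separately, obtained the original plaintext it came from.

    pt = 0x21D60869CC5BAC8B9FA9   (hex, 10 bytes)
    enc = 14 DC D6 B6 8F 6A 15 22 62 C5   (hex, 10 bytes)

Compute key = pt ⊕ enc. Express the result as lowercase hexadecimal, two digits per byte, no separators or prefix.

Since enc = pt ⊕ key, XORing both sides with pt gives key = pt ⊕ enc.
byte 0: 00100001 xor 00010100 = 00110101
byte 1: 11010110 xor 11011100 = 00001010
byte 2: 00001000 xor 11010110 = 11011110
byte 3: 01101001 xor 10110110 = 11011111
byte 4: 11001100 xor 10001111 = 01000011
byte 5: 01011011 xor 01101010 = 00110001
byte 6: 10101100 xor 00010101 = 10111001
byte 7: 10001011 xor 00100010 = 10101001
byte 8: 10011111 xor 01100010 = 11111101
byte 9: 10101001 xor 11000101 = 01101100

350adedf4331b9a9fd6c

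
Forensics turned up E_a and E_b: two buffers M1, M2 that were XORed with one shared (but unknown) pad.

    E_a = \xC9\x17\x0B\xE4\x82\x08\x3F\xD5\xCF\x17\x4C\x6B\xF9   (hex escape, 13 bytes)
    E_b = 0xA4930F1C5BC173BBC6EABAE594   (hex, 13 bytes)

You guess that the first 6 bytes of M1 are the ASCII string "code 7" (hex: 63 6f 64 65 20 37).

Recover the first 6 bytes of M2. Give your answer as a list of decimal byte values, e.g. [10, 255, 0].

First, E_a ⊕ E_b = (M1 ⊕ K) ⊕ (M2 ⊕ K) = M1 ⊕ M2, so the key drops out. Then M2 = (M1 ⊕ M2) ⊕ M1 over the first 6 bytes.
byte 0: (c9 XOR a4) XOR 63 = 6d XOR 63 = 0e
byte 1: (17 XOR 93) XOR 6f = 84 XOR 6f = eb
byte 2: (0b XOR 0f) XOR 64 = 04 XOR 64 = 60
byte 3: (e4 XOR 1c) XOR 65 = f8 XOR 65 = 9d
byte 4: (82 XOR 5b) XOR 20 = d9 XOR 20 = f9
byte 5: (08 XOR c1) XOR 37 = c9 XOR 37 = fe

[14, 235, 96, 157, 249, 254]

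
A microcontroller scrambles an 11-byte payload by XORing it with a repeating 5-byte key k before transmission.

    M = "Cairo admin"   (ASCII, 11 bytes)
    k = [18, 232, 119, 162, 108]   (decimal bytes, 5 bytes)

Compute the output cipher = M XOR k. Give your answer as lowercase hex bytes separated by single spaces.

51 89 1e d0 03 32 89 13 cf 05 7c

The 5-byte key repeats, so the effective keystream is 12 e8 77 a2 6c 12 e8 77 a2 6c 12.
byte 0: 01000011 XOR 00010010 = 01010001
byte 1: 01100001 XOR 11101000 = 10001001
byte 2: 01101001 XOR 01110111 = 00011110
byte 3: 01110010 XOR 10100010 = 11010000
byte 4: 01101111 XOR 01101100 = 00000011
byte 5: 00100000 XOR 00010010 = 00110010
byte 6: 01100001 XOR 11101000 = 10001001
byte 7: 01100100 XOR 01110111 = 00010011
byte 8: 01101101 XOR 10100010 = 11001111
byte 9: 01101001 XOR 01101100 = 00000101
byte 10: 01101110 XOR 00010010 = 01111100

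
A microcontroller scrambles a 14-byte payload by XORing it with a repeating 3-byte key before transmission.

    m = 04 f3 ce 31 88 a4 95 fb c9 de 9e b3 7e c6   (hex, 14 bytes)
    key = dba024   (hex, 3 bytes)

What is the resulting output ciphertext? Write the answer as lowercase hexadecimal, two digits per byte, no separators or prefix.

The 3-byte key repeats, so the effective keystream is db a0 24 db a0 24 db a0 24 db a0 24 db a0.
byte 0: 04 XOR db = df
byte 1: f3 XOR a0 = 53
byte 2: ce XOR 24 = ea
byte 3: 31 XOR db = ea
byte 4: 88 XOR a0 = 28
byte 5: a4 XOR 24 = 80
byte 6: 95 XOR db = 4e
byte 7: fb XOR a0 = 5b
byte 8: c9 XOR 24 = ed
byte 9: de XOR db = 05
byte 10: 9e XOR a0 = 3e
byte 11: b3 XOR 24 = 97
byte 12: 7e XOR db = a5
byte 13: c6 XOR a0 = 66

df53eaea28804e5bed053e97a566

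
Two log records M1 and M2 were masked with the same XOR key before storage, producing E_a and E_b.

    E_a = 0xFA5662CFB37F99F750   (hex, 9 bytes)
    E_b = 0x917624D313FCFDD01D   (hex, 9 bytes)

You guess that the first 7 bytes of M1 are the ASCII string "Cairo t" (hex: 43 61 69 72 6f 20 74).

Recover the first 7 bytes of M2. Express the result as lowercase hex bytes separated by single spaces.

First, E_a ⊕ E_b = (M1 ⊕ K) ⊕ (M2 ⊕ K) = M1 ⊕ M2, so the key drops out. Then M2 = (M1 ⊕ M2) ⊕ M1 over the first 7 bytes.
byte 0: (fa ^ 91) ^ 43 = 6b ^ 43 = 28
byte 1: (56 ^ 76) ^ 61 = 20 ^ 61 = 41
byte 2: (62 ^ 24) ^ 69 = 46 ^ 69 = 2f
byte 3: (cf ^ d3) ^ 72 = 1c ^ 72 = 6e
byte 4: (b3 ^ 13) ^ 6f = a0 ^ 6f = cf
byte 5: (7f ^ fc) ^ 20 = 83 ^ 20 = a3
byte 6: (99 ^ fd) ^ 74 = 64 ^ 74 = 10

28 41 2f 6e cf a3 10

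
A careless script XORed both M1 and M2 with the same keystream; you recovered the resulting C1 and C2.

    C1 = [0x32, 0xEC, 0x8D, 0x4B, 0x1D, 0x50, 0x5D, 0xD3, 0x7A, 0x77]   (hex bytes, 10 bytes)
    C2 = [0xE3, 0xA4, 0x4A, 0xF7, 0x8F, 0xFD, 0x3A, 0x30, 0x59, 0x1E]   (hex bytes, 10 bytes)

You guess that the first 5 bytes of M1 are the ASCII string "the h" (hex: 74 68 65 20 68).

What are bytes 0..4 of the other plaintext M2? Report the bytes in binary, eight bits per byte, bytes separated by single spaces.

First, C1 ⊕ C2 = (M1 ⊕ K) ⊕ (M2 ⊕ K) = M1 ⊕ M2, so the key drops out. Then M2 = (M1 ⊕ M2) ⊕ M1 over the first 5 bytes.
byte 0: (32 ^ e3) ^ 74 = d1 ^ 74 = a5
byte 1: (ec ^ a4) ^ 68 = 48 ^ 68 = 20
byte 2: (8d ^ 4a) ^ 65 = c7 ^ 65 = a2
byte 3: (4b ^ f7) ^ 20 = bc ^ 20 = 9c
byte 4: (1d ^ 8f) ^ 68 = 92 ^ 68 = fa

10100101 00100000 10100010 10011100 11111010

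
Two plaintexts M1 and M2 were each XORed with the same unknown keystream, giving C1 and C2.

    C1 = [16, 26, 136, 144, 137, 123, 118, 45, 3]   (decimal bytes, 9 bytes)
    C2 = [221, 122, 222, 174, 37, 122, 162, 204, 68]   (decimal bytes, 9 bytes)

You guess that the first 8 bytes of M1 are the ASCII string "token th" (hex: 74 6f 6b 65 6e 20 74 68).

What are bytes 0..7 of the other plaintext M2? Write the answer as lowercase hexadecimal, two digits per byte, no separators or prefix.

b90f3d5bc221a089

First, C1 ⊕ C2 = (M1 ⊕ K) ⊕ (M2 ⊕ K) = M1 ⊕ M2, so the key drops out. Then M2 = (M1 ⊕ M2) ⊕ M1 over the first 8 bytes.
byte 0: (10 xor dd) xor 74 = cd xor 74 = b9
byte 1: (1a xor 7a) xor 6f = 60 xor 6f = 0f
byte 2: (88 xor de) xor 6b = 56 xor 6b = 3d
byte 3: (90 xor ae) xor 65 = 3e xor 65 = 5b
byte 4: (89 xor 25) xor 6e = ac xor 6e = c2
byte 5: (7b xor 7a) xor 20 = 01 xor 20 = 21
byte 6: (76 xor a2) xor 74 = d4 xor 74 = a0
byte 7: (2d xor cc) xor 68 = e1 xor 68 = 89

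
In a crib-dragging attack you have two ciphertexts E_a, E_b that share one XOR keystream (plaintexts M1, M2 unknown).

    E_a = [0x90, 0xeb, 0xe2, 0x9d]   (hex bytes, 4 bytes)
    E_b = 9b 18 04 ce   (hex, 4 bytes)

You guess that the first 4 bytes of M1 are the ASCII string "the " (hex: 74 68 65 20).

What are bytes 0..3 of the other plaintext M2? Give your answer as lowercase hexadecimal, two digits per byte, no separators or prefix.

7f9b8373

First, E_a ⊕ E_b = (M1 ⊕ K) ⊕ (M2 ⊕ K) = M1 ⊕ M2, so the key drops out. Then M2 = (M1 ⊕ M2) ⊕ M1 over the first 4 bytes.
byte 0: (90 ^ 9b) ^ 74 = 0b ^ 74 = 7f
byte 1: (eb ^ 18) ^ 68 = f3 ^ 68 = 9b
byte 2: (e2 ^ 04) ^ 65 = e6 ^ 65 = 83
byte 3: (9d ^ ce) ^ 20 = 53 ^ 20 = 73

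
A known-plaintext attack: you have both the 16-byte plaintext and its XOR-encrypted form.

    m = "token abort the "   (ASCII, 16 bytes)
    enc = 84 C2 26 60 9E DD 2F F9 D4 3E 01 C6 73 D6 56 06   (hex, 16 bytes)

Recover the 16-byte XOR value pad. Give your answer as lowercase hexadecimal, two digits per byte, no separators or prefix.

Since enc = m ⊕ pad, XORing both sides with m gives pad = m ⊕ enc.
116 ⊕ 132 = 240
111 ⊕ 194 = 173
107 ⊕  38 =  77
101 ⊕  96 =   5
110 ⊕ 158 = 240
 32 ⊕ 221 = 253
 97 ⊕  47 =  78
 98 ⊕ 249 = 155
111 ⊕ 212 = 187
114 ⊕  62 =  76
116 ⊕   1 = 117
 32 ⊕ 198 = 230
116 ⊕ 115 =   7
104 ⊕ 214 = 190
101 ⊕  86 =  51
 32 ⊕   6 =  38

f0ad4d05f0fd4e9bbb4c75e607be3326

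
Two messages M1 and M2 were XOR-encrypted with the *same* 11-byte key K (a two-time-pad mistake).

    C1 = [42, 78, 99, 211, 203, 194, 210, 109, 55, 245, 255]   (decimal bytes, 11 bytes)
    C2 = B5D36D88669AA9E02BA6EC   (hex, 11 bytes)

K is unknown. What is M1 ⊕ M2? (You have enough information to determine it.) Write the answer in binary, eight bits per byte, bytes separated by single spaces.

C1 ⊕ C2 = (M1 ⊕ K) ⊕ (M2 ⊕ K) = M1 ⊕ M2 — the shared key cancels under XOR.
00101010 ⊕ 10110101 = 10011111
01001110 ⊕ 11010011 = 10011101
01100011 ⊕ 01101101 = 00001110
11010011 ⊕ 10001000 = 01011011
11001011 ⊕ 01100110 = 10101101
11000010 ⊕ 10011010 = 01011000
11010010 ⊕ 10101001 = 01111011
01101101 ⊕ 11100000 = 10001101
00110111 ⊕ 00101011 = 00011100
11110101 ⊕ 10100110 = 01010011
11111111 ⊕ 11101100 = 00010011

10011111 10011101 00001110 01011011 10101101 01011000 01111011 10001101 00011100 01010011 00010011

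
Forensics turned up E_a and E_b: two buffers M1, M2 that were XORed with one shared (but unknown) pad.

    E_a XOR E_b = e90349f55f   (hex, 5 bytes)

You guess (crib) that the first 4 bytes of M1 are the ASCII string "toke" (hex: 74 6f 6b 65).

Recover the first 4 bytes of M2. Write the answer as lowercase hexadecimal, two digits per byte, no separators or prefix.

9d6c2290

Since E_a ⊕ E_b = M1 ⊕ M2, XORing with the guessed M1 bytes yields the corresponding M2 bytes: M2 = (E_a ⊕ E_b) ⊕ M1.
byte 0: e9 xor 74 = 9d
byte 1: 03 xor 6f = 6c
byte 2: 49 xor 6b = 22
byte 3: f5 xor 65 = 90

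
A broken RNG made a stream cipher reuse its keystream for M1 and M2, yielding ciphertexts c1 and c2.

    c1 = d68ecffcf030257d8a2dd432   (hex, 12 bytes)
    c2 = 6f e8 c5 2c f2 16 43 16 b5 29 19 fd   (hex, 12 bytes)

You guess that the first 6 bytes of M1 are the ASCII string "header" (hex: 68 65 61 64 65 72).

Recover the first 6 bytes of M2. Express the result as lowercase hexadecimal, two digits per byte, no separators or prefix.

First, c1 ⊕ c2 = (M1 ⊕ K) ⊕ (M2 ⊕ K) = M1 ⊕ M2, so the key drops out. Then M2 = (M1 ⊕ M2) ⊕ M1 over the first 6 bytes.
byte 0: (d6 XOR 6f) XOR 68 = b9 XOR 68 = d1
byte 1: (8e XOR e8) XOR 65 = 66 XOR 65 = 03
byte 2: (cf XOR c5) XOR 61 = 0a XOR 61 = 6b
byte 3: (fc XOR 2c) XOR 64 = d0 XOR 64 = b4
byte 4: (f0 XOR f2) XOR 65 = 02 XOR 65 = 67
byte 5: (30 XOR 16) XOR 72 = 26 XOR 72 = 54

d1036bb46754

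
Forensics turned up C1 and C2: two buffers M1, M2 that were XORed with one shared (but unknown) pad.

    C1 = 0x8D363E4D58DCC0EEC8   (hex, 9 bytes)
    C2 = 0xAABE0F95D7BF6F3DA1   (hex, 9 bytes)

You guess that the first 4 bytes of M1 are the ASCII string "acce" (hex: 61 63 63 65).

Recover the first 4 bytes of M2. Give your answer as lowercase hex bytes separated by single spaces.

46 eb 52 bd

First, C1 ⊕ C2 = (M1 ⊕ K) ⊕ (M2 ⊕ K) = M1 ⊕ M2, so the key drops out. Then M2 = (M1 ⊕ M2) ⊕ M1 over the first 4 bytes.
byte 0: (8d ⊕ aa) ⊕ 61 = 27 ⊕ 61 = 46
byte 1: (36 ⊕ be) ⊕ 63 = 88 ⊕ 63 = eb
byte 2: (3e ⊕ 0f) ⊕ 63 = 31 ⊕ 63 = 52
byte 3: (4d ⊕ 95) ⊕ 65 = d8 ⊕ 65 = bd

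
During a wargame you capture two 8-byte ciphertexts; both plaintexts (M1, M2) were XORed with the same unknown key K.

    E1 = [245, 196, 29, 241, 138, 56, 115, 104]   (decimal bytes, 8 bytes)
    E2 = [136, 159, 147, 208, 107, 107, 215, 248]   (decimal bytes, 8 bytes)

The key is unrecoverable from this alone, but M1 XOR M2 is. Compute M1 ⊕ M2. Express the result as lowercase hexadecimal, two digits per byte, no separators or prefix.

7d5b8e21e153a490

E1 ⊕ E2 = (M1 ⊕ K) ⊕ (M2 ⊕ K) = M1 ⊕ M2 — the shared key cancels under XOR.
f5 xor 88 = 7d
c4 xor 9f = 5b
1d xor 93 = 8e
f1 xor d0 = 21
8a xor 6b = e1
38 xor 6b = 53
73 xor d7 = a4
68 xor f8 = 90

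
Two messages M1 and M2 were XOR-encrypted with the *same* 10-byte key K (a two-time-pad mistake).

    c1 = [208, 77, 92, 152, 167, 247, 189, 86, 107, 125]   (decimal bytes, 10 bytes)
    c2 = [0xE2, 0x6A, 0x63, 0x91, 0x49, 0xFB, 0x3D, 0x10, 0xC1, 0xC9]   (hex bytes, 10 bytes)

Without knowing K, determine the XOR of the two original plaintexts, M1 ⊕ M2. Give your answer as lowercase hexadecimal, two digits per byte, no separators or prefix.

c1 ⊕ c2 = (M1 ⊕ K) ⊕ (M2 ⊕ K) = M1 ⊕ M2 — the shared key cancels under XOR.
d0 XOR e2 = 32
4d XOR 6a = 27
5c XOR 63 = 3f
98 XOR 91 = 09
a7 XOR 49 = ee
f7 XOR fb = 0c
bd XOR 3d = 80
56 XOR 10 = 46
6b XOR c1 = aa
7d XOR c9 = b4

32273f09ee0c8046aab4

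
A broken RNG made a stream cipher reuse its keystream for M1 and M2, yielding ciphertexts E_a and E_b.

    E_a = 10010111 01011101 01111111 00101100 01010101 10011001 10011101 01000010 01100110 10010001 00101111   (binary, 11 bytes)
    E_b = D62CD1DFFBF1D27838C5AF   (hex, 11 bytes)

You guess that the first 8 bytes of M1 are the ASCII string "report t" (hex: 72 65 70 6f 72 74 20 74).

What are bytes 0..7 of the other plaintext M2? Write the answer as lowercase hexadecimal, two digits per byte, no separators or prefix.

First, E_a ⊕ E_b = (M1 ⊕ K) ⊕ (M2 ⊕ K) = M1 ⊕ M2, so the key drops out. Then M2 = (M1 ⊕ M2) ⊕ M1 over the first 8 bytes.
byte 0: (97 ^ d6) ^ 72 = 41 ^ 72 = 33
byte 1: (5d ^ 2c) ^ 65 = 71 ^ 65 = 14
byte 2: (7f ^ d1) ^ 70 = ae ^ 70 = de
byte 3: (2c ^ df) ^ 6f = f3 ^ 6f = 9c
byte 4: (55 ^ fb) ^ 72 = ae ^ 72 = dc
byte 5: (99 ^ f1) ^ 74 = 68 ^ 74 = 1c
byte 6: (9d ^ d2) ^ 20 = 4f ^ 20 = 6f
byte 7: (42 ^ 78) ^ 74 = 3a ^ 74 = 4e

3314de9cdc1c6f4e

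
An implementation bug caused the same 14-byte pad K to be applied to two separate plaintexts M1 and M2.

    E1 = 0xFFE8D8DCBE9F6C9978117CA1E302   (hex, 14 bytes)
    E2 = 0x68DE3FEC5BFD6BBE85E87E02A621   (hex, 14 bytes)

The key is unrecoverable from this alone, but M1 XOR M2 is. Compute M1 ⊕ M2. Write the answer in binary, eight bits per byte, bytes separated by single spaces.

10010111 00110110 11100111 00110000 11100101 01100010 00000111 00100111 11111101 11111001 00000010 10100011 01000101 00100011

E1 ⊕ E2 = (M1 ⊕ K) ⊕ (M2 ⊕ K) = M1 ⊕ M2 — the shared key cancels under XOR.
255 XOR 104 = 151
232 XOR 222 =  54
216 XOR  63 = 231
220 XOR 236 =  48
190 XOR  91 = 229
159 XOR 253 =  98
108 XOR 107 =   7
153 XOR 190 =  39
120 XOR 133 = 253
 17 XOR 232 = 249
124 XOR 126 =   2
161 XOR   2 = 163
227 XOR 166 =  69
  2 XOR  33 =  35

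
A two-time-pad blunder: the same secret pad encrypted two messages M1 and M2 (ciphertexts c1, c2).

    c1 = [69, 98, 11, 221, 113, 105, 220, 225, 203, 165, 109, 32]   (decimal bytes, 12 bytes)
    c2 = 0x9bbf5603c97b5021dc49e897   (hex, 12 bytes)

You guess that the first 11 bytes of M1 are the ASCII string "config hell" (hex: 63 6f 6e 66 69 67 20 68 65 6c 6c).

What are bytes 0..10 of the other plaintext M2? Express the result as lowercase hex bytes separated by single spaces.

bd b2 33 b8 d1 75 ac a8 72 80 e9

First, c1 ⊕ c2 = (M1 ⊕ K) ⊕ (M2 ⊕ K) = M1 ⊕ M2, so the key drops out. Then M2 = (M1 ⊕ M2) ⊕ M1 over the first 11 bytes.
byte 0: (45 ^ 9b) ^ 63 = de ^ 63 = bd
byte 1: (62 ^ bf) ^ 6f = dd ^ 6f = b2
byte 2: (0b ^ 56) ^ 6e = 5d ^ 6e = 33
byte 3: (dd ^ 03) ^ 66 = de ^ 66 = b8
byte 4: (71 ^ c9) ^ 69 = b8 ^ 69 = d1
byte 5: (69 ^ 7b) ^ 67 = 12 ^ 67 = 75
byte 6: (dc ^ 50) ^ 20 = 8c ^ 20 = ac
byte 7: (e1 ^ 21) ^ 68 = c0 ^ 68 = a8
byte 8: (cb ^ dc) ^ 65 = 17 ^ 65 = 72
byte 9: (a5 ^ 49) ^ 6c = ec ^ 6c = 80
byte 10: (6d ^ e8) ^ 6c = 85 ^ 6c = e9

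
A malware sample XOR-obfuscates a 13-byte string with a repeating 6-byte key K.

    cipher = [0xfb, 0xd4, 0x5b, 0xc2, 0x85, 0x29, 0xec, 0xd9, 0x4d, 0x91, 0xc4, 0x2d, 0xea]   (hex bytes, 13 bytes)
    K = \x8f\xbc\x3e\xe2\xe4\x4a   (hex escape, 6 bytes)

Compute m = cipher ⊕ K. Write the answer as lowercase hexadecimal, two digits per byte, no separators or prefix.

74686520616363657373206765

The 6-byte key repeats, so the effective keystream is 8f bc 3e e2 e4 4a 8f bc 3e e2 e4 4a 8f.
byte 0: fb ^ 8f = 74
byte 1: d4 ^ bc = 68
byte 2: 5b ^ 3e = 65
byte 3: c2 ^ e2 = 20
byte 4: 85 ^ e4 = 61
byte 5: 29 ^ 4a = 63
byte 6: ec ^ 8f = 63
byte 7: d9 ^ bc = 65
byte 8: 4d ^ 3e = 73
byte 9: 91 ^ e2 = 73
byte 10: c4 ^ e4 = 20
byte 11: 2d ^ 4a = 67
byte 12: ea ^ 8f = 65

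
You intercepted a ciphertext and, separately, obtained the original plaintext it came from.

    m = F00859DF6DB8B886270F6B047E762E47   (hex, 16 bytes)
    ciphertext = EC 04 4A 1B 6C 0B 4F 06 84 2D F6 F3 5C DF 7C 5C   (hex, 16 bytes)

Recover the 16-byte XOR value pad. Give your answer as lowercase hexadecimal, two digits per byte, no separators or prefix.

1c0c13c401b3f780a3229df722a9521b

Since ciphertext = m ⊕ pad, XORing both sides with m gives pad = m ⊕ ciphertext.
11110000 XOR 11101100 = 00011100
00001000 XOR 00000100 = 00001100
01011001 XOR 01001010 = 00010011
11011111 XOR 00011011 = 11000100
01101101 XOR 01101100 = 00000001
10111000 XOR 00001011 = 10110011
10111000 XOR 01001111 = 11110111
10000110 XOR 00000110 = 10000000
00100111 XOR 10000100 = 10100011
00001111 XOR 00101101 = 00100010
01101011 XOR 11110110 = 10011101
00000100 XOR 11110011 = 11110111
01111110 XOR 01011100 = 00100010
01110110 XOR 11011111 = 10101001
00101110 XOR 01111100 = 01010010
01000111 XOR 01011100 = 00011011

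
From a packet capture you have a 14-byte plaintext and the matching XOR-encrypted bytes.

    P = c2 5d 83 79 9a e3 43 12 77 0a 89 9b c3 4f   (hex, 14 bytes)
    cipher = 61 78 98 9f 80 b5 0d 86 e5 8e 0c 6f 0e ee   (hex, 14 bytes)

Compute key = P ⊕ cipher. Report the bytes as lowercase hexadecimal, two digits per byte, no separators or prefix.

a3251be61a564e94928485f4cda1

Since cipher = P ⊕ key, XORing both sides with P gives key = P ⊕ cipher.
c2 ^ 61 = a3
5d ^ 78 = 25
83 ^ 98 = 1b
79 ^ 9f = e6
9a ^ 80 = 1a
e3 ^ b5 = 56
43 ^ 0d = 4e
12 ^ 86 = 94
77 ^ e5 = 92
0a ^ 8e = 84
89 ^ 0c = 85
9b ^ 6f = f4
c3 ^ 0e = cd
4f ^ ee = a1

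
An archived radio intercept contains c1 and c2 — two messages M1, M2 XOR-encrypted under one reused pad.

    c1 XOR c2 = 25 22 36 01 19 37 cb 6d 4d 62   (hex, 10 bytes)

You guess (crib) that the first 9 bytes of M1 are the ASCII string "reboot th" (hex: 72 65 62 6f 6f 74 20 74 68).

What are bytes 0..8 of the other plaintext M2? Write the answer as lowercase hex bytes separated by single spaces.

57 47 54 6e 76 43 eb 19 25

Since c1 ⊕ c2 = M1 ⊕ M2, XORing with the guessed M1 bytes yields the corresponding M2 bytes: M2 = (c1 ⊕ c2) ⊕ M1.
00100101 xor 01110010 = 01010111
00100010 xor 01100101 = 01000111
00110110 xor 01100010 = 01010100
00000001 xor 01101111 = 01101110
00011001 xor 01101111 = 01110110
00110111 xor 01110100 = 01000011
11001011 xor 00100000 = 11101011
01101101 xor 01110100 = 00011001
01001101 xor 01101000 = 00100101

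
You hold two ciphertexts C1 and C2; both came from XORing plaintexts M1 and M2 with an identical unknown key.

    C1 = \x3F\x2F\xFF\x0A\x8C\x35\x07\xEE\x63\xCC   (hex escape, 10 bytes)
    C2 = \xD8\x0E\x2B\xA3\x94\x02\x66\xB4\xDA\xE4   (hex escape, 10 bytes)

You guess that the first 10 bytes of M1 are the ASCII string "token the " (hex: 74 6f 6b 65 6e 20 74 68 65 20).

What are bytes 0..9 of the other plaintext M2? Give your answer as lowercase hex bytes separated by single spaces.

93 4e bf cc 76 17 15 32 dc 08

First, C1 ⊕ C2 = (M1 ⊕ K) ⊕ (M2 ⊕ K) = M1 ⊕ M2, so the key drops out. Then M2 = (M1 ⊕ M2) ⊕ M1 over the first 10 bytes.
byte 0: (3f ^ d8) ^ 74 = e7 ^ 74 = 93
byte 1: (2f ^ 0e) ^ 6f = 21 ^ 6f = 4e
byte 2: (ff ^ 2b) ^ 6b = d4 ^ 6b = bf
byte 3: (0a ^ a3) ^ 65 = a9 ^ 65 = cc
byte 4: (8c ^ 94) ^ 6e = 18 ^ 6e = 76
byte 5: (35 ^ 02) ^ 20 = 37 ^ 20 = 17
byte 6: (07 ^ 66) ^ 74 = 61 ^ 74 = 15
byte 7: (ee ^ b4) ^ 68 = 5a ^ 68 = 32
byte 8: (63 ^ da) ^ 65 = b9 ^ 65 = dc
byte 9: (cc ^ e4) ^ 20 = 28 ^ 20 = 08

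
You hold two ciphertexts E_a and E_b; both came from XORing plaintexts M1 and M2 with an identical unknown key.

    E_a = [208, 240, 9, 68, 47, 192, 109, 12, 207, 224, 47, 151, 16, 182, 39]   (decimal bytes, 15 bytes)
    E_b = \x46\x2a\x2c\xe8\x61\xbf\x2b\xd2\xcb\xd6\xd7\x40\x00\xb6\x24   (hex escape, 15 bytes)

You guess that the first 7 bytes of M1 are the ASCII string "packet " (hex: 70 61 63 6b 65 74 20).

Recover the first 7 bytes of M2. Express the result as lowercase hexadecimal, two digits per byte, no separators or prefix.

First, E_a ⊕ E_b = (M1 ⊕ K) ⊕ (M2 ⊕ K) = M1 ⊕ M2, so the key drops out. Then M2 = (M1 ⊕ M2) ⊕ M1 over the first 7 bytes.
byte 0: (d0 XOR 46) XOR 70 = 96 XOR 70 = e6
byte 1: (f0 XOR 2a) XOR 61 = da XOR 61 = bb
byte 2: (09 XOR 2c) XOR 63 = 25 XOR 63 = 46
byte 3: (44 XOR e8) XOR 6b = ac XOR 6b = c7
byte 4: (2f XOR 61) XOR 65 = 4e XOR 65 = 2b
byte 5: (c0 XOR bf) XOR 74 = 7f XOR 74 = 0b
byte 6: (6d XOR 2b) XOR 20 = 46 XOR 20 = 66

e6bb46c72b0b66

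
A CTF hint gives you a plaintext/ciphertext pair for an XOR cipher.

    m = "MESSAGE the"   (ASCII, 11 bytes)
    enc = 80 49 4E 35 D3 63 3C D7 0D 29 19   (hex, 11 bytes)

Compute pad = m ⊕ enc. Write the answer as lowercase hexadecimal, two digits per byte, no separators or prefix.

cd0c1d66922479f779417c

Since enc = m ⊕ pad, XORing both sides with m gives pad = m ⊕ enc.
4d XOR 80 = cd
45 XOR 49 = 0c
53 XOR 4e = 1d
53 XOR 35 = 66
41 XOR d3 = 92
47 XOR 63 = 24
45 XOR 3c = 79
20 XOR d7 = f7
74 XOR 0d = 79
68 XOR 29 = 41
65 XOR 19 = 7c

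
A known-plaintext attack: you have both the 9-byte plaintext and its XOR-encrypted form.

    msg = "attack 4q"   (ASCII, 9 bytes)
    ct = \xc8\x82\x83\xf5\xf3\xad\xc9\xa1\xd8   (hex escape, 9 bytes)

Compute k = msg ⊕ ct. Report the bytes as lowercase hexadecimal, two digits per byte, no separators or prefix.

a9f6f79490c6e995a9

Since ct = msg ⊕ k, XORing both sides with msg gives k = msg ⊕ ct.
 97 XOR 200 = 169
116 XOR 130 = 246
116 XOR 131 = 247
 97 XOR 245 = 148
 99 XOR 243 = 144
107 XOR 173 = 198
 32 XOR 201 = 233
 52 XOR 161 = 149
113 XOR 216 = 169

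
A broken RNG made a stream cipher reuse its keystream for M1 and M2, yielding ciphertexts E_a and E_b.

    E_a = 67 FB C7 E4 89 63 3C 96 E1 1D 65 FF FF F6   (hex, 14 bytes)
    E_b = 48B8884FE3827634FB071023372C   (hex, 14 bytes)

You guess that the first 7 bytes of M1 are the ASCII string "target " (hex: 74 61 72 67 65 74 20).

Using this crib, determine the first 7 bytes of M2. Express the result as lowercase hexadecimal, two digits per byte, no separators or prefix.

First, E_a ⊕ E_b = (M1 ⊕ K) ⊕ (M2 ⊕ K) = M1 ⊕ M2, so the key drops out. Then M2 = (M1 ⊕ M2) ⊕ M1 over the first 7 bytes.
byte 0: (67 xor 48) xor 74 = 2f xor 74 = 5b
byte 1: (fb xor b8) xor 61 = 43 xor 61 = 22
byte 2: (c7 xor 88) xor 72 = 4f xor 72 = 3d
byte 3: (e4 xor 4f) xor 67 = ab xor 67 = cc
byte 4: (89 xor e3) xor 65 = 6a xor 65 = 0f
byte 5: (63 xor 82) xor 74 = e1 xor 74 = 95
byte 6: (3c xor 76) xor 20 = 4a xor 20 = 6a

5b223dcc0f956a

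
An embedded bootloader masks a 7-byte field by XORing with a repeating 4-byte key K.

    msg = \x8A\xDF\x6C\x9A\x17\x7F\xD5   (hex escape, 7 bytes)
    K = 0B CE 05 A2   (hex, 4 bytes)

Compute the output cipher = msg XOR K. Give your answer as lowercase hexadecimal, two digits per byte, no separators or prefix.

811169381cb1d0

The 4-byte key repeats, so the effective keystream is 0b ce 05 a2 0b ce 05.
byte 0: 8a XOR 0b = 81
byte 1: df XOR ce = 11
byte 2: 6c XOR 05 = 69
byte 3: 9a XOR a2 = 38
byte 4: 17 XOR 0b = 1c
byte 5: 7f XOR ce = b1
byte 6: d5 XOR 05 = d0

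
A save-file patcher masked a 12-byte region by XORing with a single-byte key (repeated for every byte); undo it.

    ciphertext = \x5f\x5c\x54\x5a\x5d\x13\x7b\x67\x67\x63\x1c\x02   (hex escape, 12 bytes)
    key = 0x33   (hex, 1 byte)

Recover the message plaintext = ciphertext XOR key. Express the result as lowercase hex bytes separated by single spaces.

The 1-byte key repeats, so the effective keystream is 33 33 33 33 33 33 33 33 33 33 33 33.
byte 0: 5f ^ 33 = 6c
byte 1: 5c ^ 33 = 6f
byte 2: 54 ^ 33 = 67
byte 3: 5a ^ 33 = 69
byte 4: 5d ^ 33 = 6e
byte 5: 13 ^ 33 = 20
byte 6: 7b ^ 33 = 48
byte 7: 67 ^ 33 = 54
byte 8: 67 ^ 33 = 54
byte 9: 63 ^ 33 = 50
byte 10: 1c ^ 33 = 2f
byte 11: 02 ^ 33 = 31

6c 6f 67 69 6e 20 48 54 54 50 2f 31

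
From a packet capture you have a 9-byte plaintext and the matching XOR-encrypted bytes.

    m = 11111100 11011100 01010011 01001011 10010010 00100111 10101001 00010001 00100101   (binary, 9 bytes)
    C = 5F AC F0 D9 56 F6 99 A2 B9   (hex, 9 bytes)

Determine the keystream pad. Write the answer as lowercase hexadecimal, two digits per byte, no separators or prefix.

a370a392c4d130b39c

Since C = m ⊕ pad, XORing both sides with m gives pad = m ⊕ C.
11111100 ⊕ 01011111 = 10100011
11011100 ⊕ 10101100 = 01110000
01010011 ⊕ 11110000 = 10100011
01001011 ⊕ 11011001 = 10010010
10010010 ⊕ 01010110 = 11000100
00100111 ⊕ 11110110 = 11010001
10101001 ⊕ 10011001 = 00110000
00010001 ⊕ 10100010 = 10110011
00100101 ⊕ 10111001 = 10011100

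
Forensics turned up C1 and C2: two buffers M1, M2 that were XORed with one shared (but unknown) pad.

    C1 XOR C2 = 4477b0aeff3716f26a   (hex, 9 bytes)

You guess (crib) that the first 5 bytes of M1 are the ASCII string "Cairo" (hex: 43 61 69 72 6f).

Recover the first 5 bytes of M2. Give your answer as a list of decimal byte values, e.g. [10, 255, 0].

Since C1 ⊕ C2 = M1 ⊕ M2, XORing with the guessed M1 bytes yields the corresponding M2 bytes: M2 = (C1 ⊕ C2) ⊕ M1.
 68 ^  67 =   7
119 ^  97 =  22
176 ^ 105 = 217
174 ^ 114 = 220
255 ^ 111 = 144

[7, 22, 217, 220, 144]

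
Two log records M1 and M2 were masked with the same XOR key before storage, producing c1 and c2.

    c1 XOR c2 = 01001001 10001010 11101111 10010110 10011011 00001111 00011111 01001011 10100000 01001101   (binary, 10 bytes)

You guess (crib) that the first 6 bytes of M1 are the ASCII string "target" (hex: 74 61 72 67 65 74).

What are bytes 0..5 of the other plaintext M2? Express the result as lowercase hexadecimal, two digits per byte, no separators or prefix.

Since c1 ⊕ c2 = M1 ⊕ M2, XORing with the guessed M1 bytes yields the corresponding M2 bytes: M2 = (c1 ⊕ c2) ⊕ M1.
49 ^ 74 = 3d
8a ^ 61 = eb
ef ^ 72 = 9d
96 ^ 67 = f1
9b ^ 65 = fe
0f ^ 74 = 7b

3deb9df1fe7b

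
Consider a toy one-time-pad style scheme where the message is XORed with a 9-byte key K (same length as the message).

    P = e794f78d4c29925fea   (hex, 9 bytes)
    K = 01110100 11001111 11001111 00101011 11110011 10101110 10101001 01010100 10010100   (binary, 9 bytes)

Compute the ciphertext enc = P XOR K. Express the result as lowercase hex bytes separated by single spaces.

XOR is its own inverse, so applying the key byte-wise gives the result directly.
byte 0: 11100111 XOR 01110100 = 10010011
byte 1: 10010100 XOR 11001111 = 01011011
byte 2: 11110111 XOR 11001111 = 00111000
byte 3: 10001101 XOR 00101011 = 10100110
byte 4: 01001100 XOR 11110011 = 10111111
byte 5: 00101001 XOR 10101110 = 10000111
byte 6: 10010010 XOR 10101001 = 00111011
byte 7: 01011111 XOR 01010100 = 00001011
byte 8: 11101010 XOR 10010100 = 01111110

93 5b 38 a6 bf 87 3b 0b 7e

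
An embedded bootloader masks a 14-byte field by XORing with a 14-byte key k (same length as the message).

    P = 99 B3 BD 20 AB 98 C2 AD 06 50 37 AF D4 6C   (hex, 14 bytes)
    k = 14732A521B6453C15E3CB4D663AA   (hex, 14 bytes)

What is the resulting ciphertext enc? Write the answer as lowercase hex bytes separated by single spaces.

8d c0 97 72 b0 fc 91 6c 58 6c 83 79 b7 c6

byte 0: 99 ^ 14 = 8d
byte 1: b3 ^ 73 = c0
byte 2: bd ^ 2a = 97
byte 3: 20 ^ 52 = 72
byte 4: ab ^ 1b = b0
byte 5: 98 ^ 64 = fc
byte 6: c2 ^ 53 = 91
byte 7: ad ^ c1 = 6c
byte 8: 06 ^ 5e = 58
byte 9: 50 ^ 3c = 6c
byte 10: 37 ^ b4 = 83
byte 11: af ^ d6 = 79
byte 12: d4 ^ 63 = b7
byte 13: 6c ^ aa = c6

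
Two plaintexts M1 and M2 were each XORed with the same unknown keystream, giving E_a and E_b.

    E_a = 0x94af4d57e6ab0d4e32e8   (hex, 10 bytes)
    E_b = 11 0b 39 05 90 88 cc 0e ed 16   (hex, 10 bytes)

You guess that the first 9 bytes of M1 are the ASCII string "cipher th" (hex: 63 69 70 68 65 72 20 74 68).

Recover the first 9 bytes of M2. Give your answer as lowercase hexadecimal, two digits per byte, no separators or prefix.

e6cd043a1351e134b7

First, E_a ⊕ E_b = (M1 ⊕ K) ⊕ (M2 ⊕ K) = M1 ⊕ M2, so the key drops out. Then M2 = (M1 ⊕ M2) ⊕ M1 over the first 9 bytes.
byte 0: (94 ^ 11) ^ 63 = 85 ^ 63 = e6
byte 1: (af ^ 0b) ^ 69 = a4 ^ 69 = cd
byte 2: (4d ^ 39) ^ 70 = 74 ^ 70 = 04
byte 3: (57 ^ 05) ^ 68 = 52 ^ 68 = 3a
byte 4: (e6 ^ 90) ^ 65 = 76 ^ 65 = 13
byte 5: (ab ^ 88) ^ 72 = 23 ^ 72 = 51
byte 6: (0d ^ cc) ^ 20 = c1 ^ 20 = e1
byte 7: (4e ^ 0e) ^ 74 = 40 ^ 74 = 34
byte 8: (32 ^ ed) ^ 68 = df ^ 68 = b7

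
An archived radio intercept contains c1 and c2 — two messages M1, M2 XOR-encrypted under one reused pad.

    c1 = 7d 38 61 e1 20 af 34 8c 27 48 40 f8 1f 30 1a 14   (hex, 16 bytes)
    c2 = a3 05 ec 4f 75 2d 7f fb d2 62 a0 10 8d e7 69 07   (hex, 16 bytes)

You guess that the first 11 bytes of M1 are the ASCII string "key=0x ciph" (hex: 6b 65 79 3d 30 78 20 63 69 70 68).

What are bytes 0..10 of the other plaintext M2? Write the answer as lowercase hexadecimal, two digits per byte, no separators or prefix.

First, c1 ⊕ c2 = (M1 ⊕ K) ⊕ (M2 ⊕ K) = M1 ⊕ M2, so the key drops out. Then M2 = (M1 ⊕ M2) ⊕ M1 over the first 11 bytes.
byte 0: (7d xor a3) xor 6b = de xor 6b = b5
byte 1: (38 xor 05) xor 65 = 3d xor 65 = 58
byte 2: (61 xor ec) xor 79 = 8d xor 79 = f4
byte 3: (e1 xor 4f) xor 3d = ae xor 3d = 93
byte 4: (20 xor 75) xor 30 = 55 xor 30 = 65
byte 5: (af xor 2d) xor 78 = 82 xor 78 = fa
byte 6: (34 xor 7f) xor 20 = 4b xor 20 = 6b
byte 7: (8c xor fb) xor 63 = 77 xor 63 = 14
byte 8: (27 xor d2) xor 69 = f5 xor 69 = 9c
byte 9: (48 xor 62) xor 70 = 2a xor 70 = 5a
byte 10: (40 xor a0) xor 68 = e0 xor 68 = 88

b558f49365fa6b149c5a88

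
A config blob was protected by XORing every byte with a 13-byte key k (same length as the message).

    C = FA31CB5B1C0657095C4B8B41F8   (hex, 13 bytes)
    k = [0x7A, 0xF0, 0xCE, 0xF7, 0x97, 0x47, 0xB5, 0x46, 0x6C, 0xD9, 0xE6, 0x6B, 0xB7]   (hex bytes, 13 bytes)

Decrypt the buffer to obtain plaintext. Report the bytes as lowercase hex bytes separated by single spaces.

XOR is its own inverse, so applying the key byte-wise gives the result directly.
11111010 XOR 01111010 = 10000000
00110001 XOR 11110000 = 11000001
11001011 XOR 11001110 = 00000101
01011011 XOR 11110111 = 10101100
00011100 XOR 10010111 = 10001011
00000110 XOR 01000111 = 01000001
01010111 XOR 10110101 = 11100010
00001001 XOR 01000110 = 01001111
01011100 XOR 01101100 = 00110000
01001011 XOR 11011001 = 10010010
10001011 XOR 11100110 = 01101101
01000001 XOR 01101011 = 00101010
11111000 XOR 10110111 = 01001111

80 c1 05 ac 8b 41 e2 4f 30 92 6d 2a 4f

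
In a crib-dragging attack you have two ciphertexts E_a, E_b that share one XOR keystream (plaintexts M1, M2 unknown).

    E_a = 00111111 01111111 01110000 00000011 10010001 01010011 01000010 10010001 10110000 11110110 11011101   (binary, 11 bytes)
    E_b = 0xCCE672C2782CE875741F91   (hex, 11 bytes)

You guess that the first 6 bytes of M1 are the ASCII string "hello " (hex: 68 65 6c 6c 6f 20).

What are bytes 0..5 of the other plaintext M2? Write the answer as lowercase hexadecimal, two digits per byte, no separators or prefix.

First, E_a ⊕ E_b = (M1 ⊕ K) ⊕ (M2 ⊕ K) = M1 ⊕ M2, so the key drops out. Then M2 = (M1 ⊕ M2) ⊕ M1 over the first 6 bytes.
byte 0: (3f XOR cc) XOR 68 = f3 XOR 68 = 9b
byte 1: (7f XOR e6) XOR 65 = 99 XOR 65 = fc
byte 2: (70 XOR 72) XOR 6c = 02 XOR 6c = 6e
byte 3: (03 XOR c2) XOR 6c = c1 XOR 6c = ad
byte 4: (91 XOR 78) XOR 6f = e9 XOR 6f = 86
byte 5: (53 XOR 2c) XOR 20 = 7f XOR 20 = 5f

9bfc6ead865f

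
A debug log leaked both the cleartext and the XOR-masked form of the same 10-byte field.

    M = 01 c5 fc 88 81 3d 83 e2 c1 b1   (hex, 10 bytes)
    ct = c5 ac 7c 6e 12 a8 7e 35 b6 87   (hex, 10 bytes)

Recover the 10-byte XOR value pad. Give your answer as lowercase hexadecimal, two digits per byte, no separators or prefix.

c46980e69395fdd77736

Since ct = M ⊕ pad, XORing both sides with M gives pad = M ⊕ ct.
01 xor c5 = c4
c5 xor ac = 69
fc xor 7c = 80
88 xor 6e = e6
81 xor 12 = 93
3d xor a8 = 95
83 xor 7e = fd
e2 xor 35 = d7
c1 xor b6 = 77
b1 xor 87 = 36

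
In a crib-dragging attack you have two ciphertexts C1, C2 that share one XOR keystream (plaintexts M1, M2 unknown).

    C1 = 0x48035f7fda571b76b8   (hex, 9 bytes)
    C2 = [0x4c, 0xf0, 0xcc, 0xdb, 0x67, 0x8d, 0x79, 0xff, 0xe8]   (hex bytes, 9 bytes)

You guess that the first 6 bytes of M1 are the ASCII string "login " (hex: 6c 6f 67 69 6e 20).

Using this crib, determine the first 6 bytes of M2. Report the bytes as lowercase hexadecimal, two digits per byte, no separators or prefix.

First, C1 ⊕ C2 = (M1 ⊕ K) ⊕ (M2 ⊕ K) = M1 ⊕ M2, so the key drops out. Then M2 = (M1 ⊕ M2) ⊕ M1 over the first 6 bytes.
byte 0: (48 XOR 4c) XOR 6c = 04 XOR 6c = 68
byte 1: (03 XOR f0) XOR 6f = f3 XOR 6f = 9c
byte 2: (5f XOR cc) XOR 67 = 93 XOR 67 = f4
byte 3: (7f XOR db) XOR 69 = a4 XOR 69 = cd
byte 4: (da XOR 67) XOR 6e = bd XOR 6e = d3
byte 5: (57 XOR 8d) XOR 20 = da XOR 20 = fa

689cf4cdd3fa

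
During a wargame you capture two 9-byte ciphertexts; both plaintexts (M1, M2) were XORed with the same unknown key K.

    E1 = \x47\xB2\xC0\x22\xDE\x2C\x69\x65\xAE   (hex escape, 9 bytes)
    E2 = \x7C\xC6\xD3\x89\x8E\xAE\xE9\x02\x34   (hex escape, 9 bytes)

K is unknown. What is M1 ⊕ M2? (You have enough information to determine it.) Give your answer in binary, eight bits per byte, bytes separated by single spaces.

E1 ⊕ E2 = (M1 ⊕ K) ⊕ (M2 ⊕ K) = M1 ⊕ M2 — the shared key cancels under XOR.
byte 0: 47 ^ 7c = 3b
byte 1: b2 ^ c6 = 74
byte 2: c0 ^ d3 = 13
byte 3: 22 ^ 89 = ab
byte 4: de ^ 8e = 50
byte 5: 2c ^ ae = 82
byte 6: 69 ^ e9 = 80
byte 7: 65 ^ 02 = 67
byte 8: ae ^ 34 = 9a

00111011 01110100 00010011 10101011 01010000 10000010 10000000 01100111 10011010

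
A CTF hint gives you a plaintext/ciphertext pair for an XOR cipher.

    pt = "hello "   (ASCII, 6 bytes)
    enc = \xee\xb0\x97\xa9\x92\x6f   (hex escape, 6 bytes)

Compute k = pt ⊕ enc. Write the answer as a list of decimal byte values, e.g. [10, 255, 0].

Since enc = pt ⊕ k, XORing both sides with pt gives k = pt ⊕ enc.
68 xor ee = 86
65 xor b0 = d5
6c xor 97 = fb
6c xor a9 = c5
6f xor 92 = fd
20 xor 6f = 4f

[134, 213, 251, 197, 253, 79]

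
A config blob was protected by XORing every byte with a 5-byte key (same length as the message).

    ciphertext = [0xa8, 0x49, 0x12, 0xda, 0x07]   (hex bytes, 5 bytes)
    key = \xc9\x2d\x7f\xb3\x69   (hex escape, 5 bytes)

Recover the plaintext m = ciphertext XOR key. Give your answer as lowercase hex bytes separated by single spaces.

61 64 6d 69 6e

XOR is its own inverse, so applying the key byte-wise gives the result directly.
10101000 xor 11001001 = 01100001
01001001 xor 00101101 = 01100100
00010010 xor 01111111 = 01101101
11011010 xor 10110011 = 01101001
00000111 xor 01101001 = 01101110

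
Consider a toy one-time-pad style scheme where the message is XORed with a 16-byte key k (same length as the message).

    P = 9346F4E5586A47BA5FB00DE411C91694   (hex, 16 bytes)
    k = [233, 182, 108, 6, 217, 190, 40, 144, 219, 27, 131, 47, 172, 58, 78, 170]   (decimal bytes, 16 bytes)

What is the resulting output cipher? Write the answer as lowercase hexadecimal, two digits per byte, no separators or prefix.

7af098e381d46f2a84ab8ecbbdf3583e

XOR is its own inverse, so applying the key byte-wise gives the result directly.
147 xor 233 = 122
 70 xor 182 = 240
244 xor 108 = 152
229 xor   6 = 227
 88 xor 217 = 129
106 xor 190 = 212
 71 xor  40 = 111
186 xor 144 =  42
 95 xor 219 = 132
176 xor  27 = 171
 13 xor 131 = 142
228 xor  47 = 203
 17 xor 172 = 189
201 xor  58 = 243
 22 xor  78 =  88
148 xor 170 =  62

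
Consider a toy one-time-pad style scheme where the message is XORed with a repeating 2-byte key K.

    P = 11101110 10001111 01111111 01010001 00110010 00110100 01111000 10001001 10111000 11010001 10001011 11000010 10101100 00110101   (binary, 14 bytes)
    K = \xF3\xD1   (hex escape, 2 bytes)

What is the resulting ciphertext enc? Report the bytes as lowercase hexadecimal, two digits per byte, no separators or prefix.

1d5e8c80c1e58b584b0078135fe4

The 2-byte key repeats, so the effective keystream is f3 d1 f3 d1 f3 d1 f3 d1 f3 d1 f3 d1 f3 d1.
byte 0: 11101110 ⊕ 11110011 = 00011101
byte 1: 10001111 ⊕ 11010001 = 01011110
byte 2: 01111111 ⊕ 11110011 = 10001100
byte 3: 01010001 ⊕ 11010001 = 10000000
byte 4: 00110010 ⊕ 11110011 = 11000001
byte 5: 00110100 ⊕ 11010001 = 11100101
byte 6: 01111000 ⊕ 11110011 = 10001011
byte 7: 10001001 ⊕ 11010001 = 01011000
byte 8: 10111000 ⊕ 11110011 = 01001011
byte 9: 11010001 ⊕ 11010001 = 00000000
byte 10: 10001011 ⊕ 11110011 = 01111000
byte 11: 11000010 ⊕ 11010001 = 00010011
byte 12: 10101100 ⊕ 11110011 = 01011111
byte 13: 00110101 ⊕ 11010001 = 11100100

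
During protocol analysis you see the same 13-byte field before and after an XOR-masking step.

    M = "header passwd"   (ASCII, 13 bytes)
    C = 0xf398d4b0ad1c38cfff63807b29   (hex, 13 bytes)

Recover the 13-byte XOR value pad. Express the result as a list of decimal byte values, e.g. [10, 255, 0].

[155, 253, 181, 212, 200, 110, 24, 191, 158, 16, 243, 12, 77]

Since C = M ⊕ pad, XORing both sides with M gives pad = M ⊕ C.
01101000 XOR 11110011 = 10011011
01100101 XOR 10011000 = 11111101
01100001 XOR 11010100 = 10110101
01100100 XOR 10110000 = 11010100
01100101 XOR 10101101 = 11001000
01110010 XOR 00011100 = 01101110
00100000 XOR 00111000 = 00011000
01110000 XOR 11001111 = 10111111
01100001 XOR 11111111 = 10011110
01110011 XOR 01100011 = 00010000
01110011 XOR 10000000 = 11110011
01110111 XOR 01111011 = 00001100
01100100 XOR 00101001 = 01001101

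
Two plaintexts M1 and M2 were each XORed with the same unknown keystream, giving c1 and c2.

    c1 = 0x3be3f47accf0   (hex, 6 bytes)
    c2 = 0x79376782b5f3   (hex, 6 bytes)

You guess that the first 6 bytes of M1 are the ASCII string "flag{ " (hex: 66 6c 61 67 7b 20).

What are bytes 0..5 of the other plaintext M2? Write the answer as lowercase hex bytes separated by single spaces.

24 b8 f2 9f 02 23

First, c1 ⊕ c2 = (M1 ⊕ K) ⊕ (M2 ⊕ K) = M1 ⊕ M2, so the key drops out. Then M2 = (M1 ⊕ M2) ⊕ M1 over the first 6 bytes.
byte 0: (3b ^ 79) ^ 66 = 42 ^ 66 = 24
byte 1: (e3 ^ 37) ^ 6c = d4 ^ 6c = b8
byte 2: (f4 ^ 67) ^ 61 = 93 ^ 61 = f2
byte 3: (7a ^ 82) ^ 67 = f8 ^ 67 = 9f
byte 4: (cc ^ b5) ^ 7b = 79 ^ 7b = 02
byte 5: (f0 ^ f3) ^ 20 = 03 ^ 20 = 23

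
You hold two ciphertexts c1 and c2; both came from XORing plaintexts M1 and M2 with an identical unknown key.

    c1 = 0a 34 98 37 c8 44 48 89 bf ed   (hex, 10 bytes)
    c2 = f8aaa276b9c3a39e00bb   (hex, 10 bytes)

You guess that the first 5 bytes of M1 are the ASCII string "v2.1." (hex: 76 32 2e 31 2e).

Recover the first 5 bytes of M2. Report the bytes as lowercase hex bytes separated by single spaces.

First, c1 ⊕ c2 = (M1 ⊕ K) ⊕ (M2 ⊕ K) = M1 ⊕ M2, so the key drops out. Then M2 = (M1 ⊕ M2) ⊕ M1 over the first 5 bytes.
byte 0: (0a ^ f8) ^ 76 = f2 ^ 76 = 84
byte 1: (34 ^ aa) ^ 32 = 9e ^ 32 = ac
byte 2: (98 ^ a2) ^ 2e = 3a ^ 2e = 14
byte 3: (37 ^ 76) ^ 31 = 41 ^ 31 = 70
byte 4: (c8 ^ b9) ^ 2e = 71 ^ 2e = 5f

84 ac 14 70 5f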